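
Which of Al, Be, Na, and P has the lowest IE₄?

IE_4 is the cost of taking one more electron from the +3 cation: Al³⁺ is the bare [Ne] core; Be³⁺ is already 1 electron into the core; Na³⁺ is already 2 electrons into the core; P³⁺ still has 2 valence electrons.
Breaking into a closed-shell core is much more expensive than removing a leftover valence electron — Na, Al and Be have the largest IE_4 here.
Tabulated IE_4 (kJ/mol): Al 11577, Be 21007, Na 9543, P 4964.
Overall IE_4 order: P < Na < Al < Be.

P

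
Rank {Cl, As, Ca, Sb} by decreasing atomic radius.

Ca > Sb > As > Cl

Across a period the added protons contract the valence shell; down a group each new principal shell makes the atom larger.
These span different periods and groups, so the two trends combine.
As > Cl: both effects reinforce here, so As is clearly the larger of the two.
Sb > As: they share group 15; the group trend gives Sb the larger value.
Ca > Sb: period and group pull opposite ways; the across-period shift dominates (171 vs 140 pm).
Approximate values (pm): Cl 99, Ca 171, As 121, Sb 140.
So from largest to smallest: Ca > Sb > As > Cl.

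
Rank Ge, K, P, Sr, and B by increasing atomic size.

Moving right in a period, electrons are added to the same shell under a stronger nuclear pull, so atoms get smaller; moving down, a new shell is opened and atoms get larger.
Neither a single period nor a single group — weigh both effects.
P > B: the two effects oppose for this pair; the down-group effect wins (111 vs 85 pm).
Ge > P: relative to P, both the across-period and down-group shifts push Ge's atomic radius up.
Sr > Ge: both effects reinforce here, so Sr is clearly the larger of the two.
K > Sr: period and group pull opposite ways; the across-period shift dominates (196 vs 185 pm).
For reference (pm): B 85, P 111, K 196, Ge 121, Sr 185.
So from smallest to largest: B < P < Ge < Sr < K.

B, P, Ge, Sr, K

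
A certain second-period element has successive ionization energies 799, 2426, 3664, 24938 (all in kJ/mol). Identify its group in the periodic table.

Look for the largest jump between consecutive ionization energies: IE4/IE3 ≈ 6.8, far larger than any earlier ratio.
That jump marks the point where a core electron is being removed. So the atom has 3 valence electrons.
A main-group element with 3 valence electrons is in group 13.

Group 13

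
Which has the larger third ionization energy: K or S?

K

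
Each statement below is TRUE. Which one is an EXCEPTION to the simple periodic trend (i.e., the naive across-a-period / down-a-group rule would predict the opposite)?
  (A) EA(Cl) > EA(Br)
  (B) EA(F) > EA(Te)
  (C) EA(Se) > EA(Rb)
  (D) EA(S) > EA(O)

(D)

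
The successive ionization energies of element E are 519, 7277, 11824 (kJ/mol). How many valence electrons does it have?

Look for the largest jump between consecutive ionization energies: IE2/IE1 ≈ 14.0, far larger than any earlier ratio.
That jump marks the point where a core electron is being removed. So the atom has 1 valence electron.

1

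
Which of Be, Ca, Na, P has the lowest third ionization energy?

P

After 2 electrons have been removed, what remains? Be²⁺ is the bare [He] core; Ca²⁺ is the bare [Ar] core; Na²⁺ is already 1 electron into the core; P²⁺ still has 3 valence electrons.
Core electrons are held far more tightly than valence electrons, so Ca, Na and Be top the IE_3 order.
Tabulated IE_3 (kJ/mol): Be 14849, Ca 4912, Na 6910, P 2914.
Overall IE_3 order: P < Ca < Na < Be.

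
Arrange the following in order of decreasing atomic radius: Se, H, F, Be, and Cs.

Cs > Se > Be > F > H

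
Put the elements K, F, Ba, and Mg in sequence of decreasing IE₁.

F is in period 2, group 17; Mg is in period 3, group 2; K is in period 4, group 1; Ba is in period 6, group 2.
First ionization energy rises across a period (greater Z_eff holds electrons more tightly) and falls down a group (valence electrons are farther from the nucleus).
Neither a single period nor a single group — weigh both effects.
Ba > K: the two effects oppose for this pair; the across-period effect wins (503 vs 419 kJ/mol).
Mg > Ba: Mg sits above Ba in group 2, so the down-group effect alone puts Mg higher.
F > Mg: relative to Mg, both the across-period and down-group shifts push F's first ionization energy up.
For reference (kJ/mol): F 1681, Mg 738, K 419, Ba 503.
So from highest to lowest: F > Mg > Ba > K.

F, Mg, Ba, K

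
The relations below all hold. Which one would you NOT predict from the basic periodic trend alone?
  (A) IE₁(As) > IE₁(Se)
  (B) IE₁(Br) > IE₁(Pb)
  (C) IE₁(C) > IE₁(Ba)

(A)

The general trend: first ionisation energy increases across a period and decreases down a group.
(A) As (period 4, group 15) vs Se (period 4, group 16): the stated order contradicts the simple trend.
(B) Br (period 4, group 17) vs Pb (period 6, group 14): the stated order agrees with the simple trend.
(C) C (period 2, group 14) vs Ba (period 6, group 2): the stated order agrees with the simple trend.
The exception is (A): Se (4p⁴) ionizes more easily than half-filled As (4p³).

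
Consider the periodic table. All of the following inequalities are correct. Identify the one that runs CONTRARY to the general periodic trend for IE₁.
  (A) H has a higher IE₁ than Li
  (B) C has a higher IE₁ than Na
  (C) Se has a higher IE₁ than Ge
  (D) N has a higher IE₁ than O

The general trend: IE₁ increases across a period and decreases down a group.
(A) H (period 1, group 1) vs Li (period 2, group 1): the stated order agrees with the simple trend.
(B) C (period 2, group 14) vs Na (period 3, group 1): the stated order agrees with the simple trend.
(C) Se (period 4, group 16) vs Ge (period 4, group 14): the stated order agrees with the simple trend.
(D) N (period 2, group 15) vs O (period 2, group 16): the stated order contradicts the simple trend.
The exception is (D): pairing an electron in O's 2p⁴ costs repulsion energy, so O ionizes more easily than half-filled N (2p³).

(D)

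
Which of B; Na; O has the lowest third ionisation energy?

B

IE_3 is the cost of taking one more electron from the +2 cation: B²⁺ still has 1 valence electron; Na²⁺ is already 1 electron into the core; O²⁺ still has 4 valence electrons.
Pulling an electron out of a noble-gas core costs far more than removing a remaining valence electron, so Na sits at the high end of IE_3.
Valence configurations: B²⁺ [He]2s¹, O²⁺ [He]2s²2p².
Approximate IE_3 values (kJ/mol): B 3660, Na 6910, O 5300.
Putting it together, IE_3: B < O < Na.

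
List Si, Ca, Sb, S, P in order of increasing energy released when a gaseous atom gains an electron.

Ca < P < Sb < Si < S

Si is in period 3, group 14; P is in period 3, group 15; S is in period 3, group 16; Ca is in period 4, group 2; Sb is in period 5, group 15.
Electron affinity generally becomes more exothermic across a period toward the halogens and less exothermic down a group.
These span different periods and groups, so the two trends combine.
P > Ca: relative to Ca, both the across-period and down-group shifts push P's electron affinity up.
Sb > P: this pair runs against the simple trend — see the exception note.
Si > Sb: the two effects oppose for this pair; the down-group effect wins (134 vs 103 kJ/mol).
S > Si: S lies to the right of Si in period 3, so the across-period effect alone puts S higher.
Note the exception: Sb has a higher electron affinity than P, contrary to the simple trend — both are half-filled np³, but the pairing/repulsion penalty for the added electron shrinks as the p orbitals become larger and more diffuse down the group, and for Sb that outweighs the weaker nuclear attraction.
Note the exception: Si has a higher electron affinity than P, contrary to the simple trend — adding an electron to P's half-filled 3p³ is unfavourable, so Si (3p²) has the more exothermic EA.
For reference (kJ/mol): Si 134, P 72, S 200, Ca 2, Sb 103.
So from lowest to highest: Ca < P < Sb < Si < S.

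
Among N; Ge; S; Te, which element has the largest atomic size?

Te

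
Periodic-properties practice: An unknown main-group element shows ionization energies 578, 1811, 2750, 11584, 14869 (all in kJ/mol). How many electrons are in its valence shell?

Look for the largest jump between consecutive ionization energies: IE4/IE3 ≈ 4.2, far larger than any earlier ratio.
That jump marks the point where a core electron is being removed. So the atom has 3 valence electrons.

3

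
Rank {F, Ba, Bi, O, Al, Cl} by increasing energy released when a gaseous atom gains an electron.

Ba < Al < Bi < O < F < Cl

Adding an electron releases more energy for atoms nearer the top right (short of the noble gases).
Here both period and group differ, so the two effects have to be weighed against each other.
Al > Ba: relative to Ba, both the across-period and down-group shifts push Al's electron affinity up.
Bi > Al: the two effects oppose for this pair; the across-period effect wins (91 vs 42 kJ/mol).
O > Bi: both effects reinforce here, so O is clearly the higher of the two.
F > O: F lies to the right of O in period 2, so the across-period effect alone puts F higher.
Cl > F: this pair runs against the simple trend — see the exception note.
Note the exception: Cl has a higher electron affinity than F, contrary to the simple trend — F's small 2p subshell makes the incoming electron feel strong e⁻–e⁻ repulsion, so Cl actually releases more energy on gaining an electron.
For reference (kJ/mol): O 141, F 328, Al 42, Cl 349, Ba 14, Bi 91.
So from lowest to highest: Ba < Al < Bi < O < F < Cl.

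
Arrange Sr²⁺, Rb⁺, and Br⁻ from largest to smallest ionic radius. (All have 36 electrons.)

All of these have 36 electrons, so size is governed by nuclear charge alone: the more protons, the stronger the pull on the same electron cloud, and the smaller the ion.
Nuclear charges: Sr²⁺ (Z=38), Rb⁺ (Z=37), Br⁻ (Z=35).
Largest to smallest: Br⁻ > Rb⁺ > Sr²⁺.

Br⁻, Rb⁺, Sr²⁺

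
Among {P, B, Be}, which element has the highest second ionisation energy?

B

The second ionization energy removes an electron from the +1 ion. For each element: P⁺ still has 4 valence electrons; B⁺ still has 2 valence electrons; Be⁺ still has 1 valence electron.
All are still removing valence electrons, so compare the +1 ions as you would atoms: IE_2 generally rises across a period (higher Z_eff) and falls down a group (larger shell), subject to the usual subshell exceptions.
Valence configurations: P⁺ [Ne]3s²3p², B⁺ [He]2s², Be⁺ [He]2s¹.
Tabulated IE_2 (kJ/mol): P 1907, B 2427, Be 1757.
Hence IE_2: Be < P < B.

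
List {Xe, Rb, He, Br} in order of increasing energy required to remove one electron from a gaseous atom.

Rb < Br < Xe < He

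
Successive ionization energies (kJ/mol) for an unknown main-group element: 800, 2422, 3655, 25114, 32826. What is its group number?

Look for the largest jump between consecutive ionization energies: IE4/IE3 ≈ 6.9, far larger than any earlier ratio.
That jump marks the point where a core electron is being removed. So the atom has 3 valence electrons.
A main-group element with 3 valence electrons is in group 13.

Group 13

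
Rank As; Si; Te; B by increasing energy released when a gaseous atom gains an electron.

B < As < Si < Te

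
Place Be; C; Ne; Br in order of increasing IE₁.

Be, C, Br, Ne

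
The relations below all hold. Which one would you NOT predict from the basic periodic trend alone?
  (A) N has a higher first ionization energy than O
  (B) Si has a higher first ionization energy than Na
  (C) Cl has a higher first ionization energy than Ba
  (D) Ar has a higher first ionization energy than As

(A)

The general trend: first ionization energy increases across a period and decreases down a group.
(A) N (period 2, group 15) vs O (period 2, group 16): the stated order contradicts the simple trend.
(B) Si (period 3, group 14) vs Na (period 3, group 1): the stated order agrees with the simple trend.
(C) Cl (period 3, group 17) vs Ba (period 6, group 2): the stated order agrees with the simple trend.
(D) Ar (period 3, group 18) vs As (period 4, group 15): the stated order agrees with the simple trend.
The exception is (A): pairing an electron in O's 2p⁴ costs repulsion energy, so O ionizes more easily than half-filled N (2p³).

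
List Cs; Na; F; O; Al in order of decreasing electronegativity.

F > O > Al > Na > Cs

O is in period 2, group 16; F is in period 2, group 17; Na is in period 3, group 1; Al is in period 3, group 13; Cs is in period 6, group 1.
Smaller atoms with higher effective nuclear charge are more electronegative.
Neither a single period nor a single group — weigh both effects.
Na > Cs: Na sits above Cs in group 1, so the down-group effect alone puts Na higher.
Al > Na: both are in period 3; the period trend gives Al the larger value.
O > Al: both effects reinforce here, so O is clearly the higher of the two.
F > O: F lies to the right of O in period 2, so the across-period effect alone puts F higher.
Approximate values (Pauling): O 3.44, F 3.98, Na 0.93, Al 1.61, Cs 0.79.
So from highest to lowest: F > O > Al > Na > Cs.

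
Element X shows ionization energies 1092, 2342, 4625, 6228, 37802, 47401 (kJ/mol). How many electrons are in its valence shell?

4

Look for the largest jump between consecutive ionization energies: IE5/IE4 ≈ 6.1, far larger than any earlier ratio.
That jump marks the point where a core electron is being removed. So the atom has 4 valence electrons.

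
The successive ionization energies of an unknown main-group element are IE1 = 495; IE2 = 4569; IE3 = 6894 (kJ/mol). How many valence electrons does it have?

1

Look for the largest jump between consecutive ionization energies: IE2/IE1 ≈ 9.2, far larger than any earlier ratio.
That jump marks the point where a core electron is being removed. So the atom has 1 valence electron.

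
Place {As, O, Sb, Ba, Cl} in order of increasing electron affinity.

Ba, As, Sb, O, Cl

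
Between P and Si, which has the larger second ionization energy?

P

IE_2 is the cost of taking one more electron from the +1 cation: P⁺ still has 4 valence electrons; Si⁺ still has 3 valence electrons.
All are still removing valence electrons, so compare the +1 ions as you would atoms: IE_2 generally rises across a period (higher Z_eff) and falls down a group (larger shell), subject to the usual subshell exceptions.
Valence configurations: P⁺ [Ne]3s²3p², Si⁺ [Ne]3s²3p¹.
The numbers (kJ/mol): P 1907, Si 1577.
Hence IE_2: Si < P.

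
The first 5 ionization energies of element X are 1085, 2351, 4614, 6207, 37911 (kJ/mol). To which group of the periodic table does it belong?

Group 14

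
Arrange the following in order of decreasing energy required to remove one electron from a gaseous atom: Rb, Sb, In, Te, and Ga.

First ionization energy rises across a period (greater Z_eff holds electrons more tightly) and falls down a group (valence electrons are farther from the nucleus).
Neither a single period nor a single group — weigh both effects.
In > Rb: In lies to the right of Rb in period 5, so the across-period effect alone puts In higher.
Ga > In: Ga sits above In in group 13, so the down-group effect alone puts Ga higher.
Sb > Ga: period and group pull opposite ways; the across-period shift dominates (831 vs 579 kJ/mol).
Te > Sb: both are in period 5; the period trend gives Te the larger value.
Tabulated first ionization energy (kJ/mol): Ga 579, Rb 403, In 558, Sb 831, Te 869.
So from highest to lowest: Te > Sb > Ga > In > Rb.

Te > Sb > Ga > In > Rb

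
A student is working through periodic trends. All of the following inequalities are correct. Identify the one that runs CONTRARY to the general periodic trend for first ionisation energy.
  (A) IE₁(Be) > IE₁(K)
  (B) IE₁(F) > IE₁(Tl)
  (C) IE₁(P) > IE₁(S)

The general trend: first ionisation energy increases across a period and decreases down a group.
(A) Be (period 2, group 2) vs K (period 4, group 1): the stated order agrees with the simple trend.
(B) F (period 2, group 17) vs Tl (period 6, group 13): the stated order agrees with the simple trend.
(C) P (period 3, group 15) vs S (period 3, group 16): the stated order contradicts the simple trend.
The exception is (C): S (3p⁴) ionizes more easily than half-filled P (3p³) because the paired 3p electron in S is pushed out by e⁻–e⁻ repulsion.

(C)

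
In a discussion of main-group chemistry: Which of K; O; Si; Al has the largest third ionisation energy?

Consider each +2 ion: K²⁺ is already 1 electron into the core; O²⁺ still has 4 valence electrons; Si²⁺ still has 2 valence electrons; Al²⁺ still has 1 valence electron.
Usually core removal costs more than valence removal, but here the competition is close: a tightly held n=2 valence electron can cost more to remove than an n=3 core electron, so the actual values have to decide it.
Valence configurations: O²⁺ [He]2s²2p², Si²⁺ [Ne]3s², Al²⁺ [Ne]3s¹.
Tabulated IE_3 (kJ/mol): K 4420, O 5300, Si 3232, Al 2745.
Overall IE_3 order: Al < Si < K < O.

O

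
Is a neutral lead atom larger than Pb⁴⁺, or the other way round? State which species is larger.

Forming Pb⁴⁺ removes 4 electrons from Pb. Fewer electrons for the same nuclear charge means less shielding and a higher Z_eff on the remaining electrons.
A cation is smaller than its parent atom: Pb⁴⁺ < Pb.

Pb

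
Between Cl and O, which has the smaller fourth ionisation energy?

After 3 electrons have been removed, what remains? Cl³⁺ still has 4 valence electrons; O³⁺ still has 3 valence electrons.
All are still removing valence electrons, so compare the +3 ions as you would atoms: IE_4 generally rises across a period (higher Z_eff) and falls down a group (larger shell), subject to the usual subshell exceptions.
Valence configurations: Cl³⁺ [Ne]3s²3p², O³⁺ [He]2s²2p¹.
The numbers (kJ/mol): Cl 5159, O 7469.
Hence IE_4: Cl < O.

Cl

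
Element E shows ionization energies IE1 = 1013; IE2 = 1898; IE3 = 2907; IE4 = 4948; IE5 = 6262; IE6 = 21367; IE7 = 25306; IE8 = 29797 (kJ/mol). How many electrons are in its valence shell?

Look for the largest jump between consecutive ionization energies: IE6/IE5 ≈ 3.4, far larger than any earlier ratio.
That jump marks the point where a core electron is being removed. So the atom has 5 valence electrons.

5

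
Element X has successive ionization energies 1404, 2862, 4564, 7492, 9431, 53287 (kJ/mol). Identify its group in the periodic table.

Group 15

Look for the largest jump between consecutive ionization energies: IE6/IE5 ≈ 5.7, far larger than any earlier ratio.
That jump marks the point where a core electron is being removed. So the atom has 5 valence electrons.
A main-group element with 5 valence electrons is in group 15.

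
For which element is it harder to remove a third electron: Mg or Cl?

Mg

The third ionization energy removes an electron from the +2 ion. For each element: Mg²⁺ is the bare [Ne] core; Cl²⁺ still has 5 valence electrons.
Pulling an electron out of a noble-gas core costs far more than removing a remaining valence electron, so Mg sits at the high end of IE_3.
Approximate IE_3 values (kJ/mol): Mg 7733, Cl 3822.
Putting it together, IE_3: Cl < Mg.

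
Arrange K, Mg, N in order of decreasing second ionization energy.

K, N, Mg

Consider each +1 ion: K⁺ is the bare [Ar] core; Mg⁺ still has 1 valence electron; N⁺ still has 4 valence electrons.
Core electrons are held far more tightly than valence electrons, so K tops the IE_2 order.
Valence configurations: Mg⁺ [Ne]3s¹, N⁺ [He]2s²2p².
Tabulated IE_2 (kJ/mol): K 3052, Mg 1451, N 2856.
Putting it together, IE_2: Mg < N < K.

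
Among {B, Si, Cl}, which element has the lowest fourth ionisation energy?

After 3 electrons have been removed, what remains? B³⁺ is the bare [He] core; Si³⁺ still has 1 valence electron; Cl³⁺ still has 4 valence electrons.
Core electrons are held far more tightly than valence electrons, so B tops the IE_4 order.
Valence configurations: Si³⁺ [Ne]3s¹, Cl³⁺ [Ne]3s²3p².
The numbers (kJ/mol): B 25026, Si 4356, Cl 5159.
So the fourth ionization energies run Si < Cl < B.

Si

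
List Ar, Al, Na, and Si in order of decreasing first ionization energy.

Ar > Si > Al > Na

Na is in period 3, group 1; Al is in period 3, group 13; Si is in period 3, group 14; Ar is in period 3, group 18.
Removing the outermost electron gets harder across a period and easier down a group.
All lie in period 3, so first ionization energy increases left to right.
So from highest to lowest: Ar > Si > Al > Na.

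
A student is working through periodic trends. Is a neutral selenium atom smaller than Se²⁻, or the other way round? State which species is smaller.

Forming Se²⁻ adds 2 electrons to Se. More electron–electron repulsion in the same shell, with unchanged nuclear charge, lets the cloud expand.
An anion is larger than its parent atom: Se²⁻ > Se.

Se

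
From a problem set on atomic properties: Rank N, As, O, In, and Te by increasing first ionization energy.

In < Te < As < O < N

Across a period the outer electron is held more tightly (higher IE₁); down a group it sits in a higher shell, more shielded, and comes off more easily.
These span different periods and groups, so the two trends combine.
Te > In: Te lies to the right of In in period 5, so the across-period effect alone puts Te higher.
As > Te: period and group pull opposite ways; the down-group shift dominates (947 vs 869 kJ/mol).
O > As: both effects reinforce here, so O is clearly the higher of the two.
N > O: this pair runs against the simple trend — see the exception note.
Note the exception: N has a higher first ionization energy than O, contrary to the simple trend — pairing an electron in O's 2p⁴ costs repulsion energy, so O ionizes more easily than half-filled N (2p³).
Approximate values (kJ/mol): N 1402, O 1314, As 947, In 558, Te 869.
So from lowest to highest: In < Te < As < O < N.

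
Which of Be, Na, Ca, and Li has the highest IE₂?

After 1 electron has been removed, what remains? Be⁺ still has 1 valence electron; Na⁺ is the bare [Ne] core; Ca⁺ still has 1 valence electron; Li⁺ is the bare [He] core.
Core electrons are held far more tightly than valence electrons, so Na and Li top the IE_2 order.
Valence configurations: Be⁺ [He]2s¹, Ca⁺ [Ar]4s¹.
The numbers (kJ/mol): Be 1757, Na 4562, Ca 1145, Li 7298.
Putting it together, IE_2: Ca < Be < Na < Li.

Li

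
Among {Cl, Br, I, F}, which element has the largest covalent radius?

F is in period 2, group 17; Cl is in period 3, group 17; Br is in period 4, group 17; I is in period 5, group 17.
Across a period the added protons contract the valence shell; down a group each new principal shell makes the atom larger.
All are in group 17, so atomic radius increases down the group.
The largest covalent radius among these belongs to I.

I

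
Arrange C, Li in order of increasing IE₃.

C < Li

After 2 electrons have been removed, what remains? C²⁺ still has 2 valence electrons; Li²⁺ is already 1 electron into the core.
Core electrons are held far more tightly than valence electrons, so Li tops the IE_3 order.
The numbers (kJ/mol): C 4620, Li 11815.
Overall IE_3 order: C < Li.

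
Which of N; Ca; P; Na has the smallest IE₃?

P

The third ionization energy removes an electron from the +2 ion. For each element: N²⁺ still has 3 valence electrons; Ca²⁺ is the bare [Ar] core; P²⁺ still has 3 valence electrons; Na²⁺ is already 1 electron into the core.
Core electrons are held far more tightly than valence electrons, so Ca and Na top the IE_3 order.
Valence configurations: N²⁺ [He]2s²2p¹, P²⁺ [Ne]3s²3p¹.
The numbers (kJ/mol): N 4578, Ca 4912, P 2914, Na 6910.
Hence IE_3: P < N < Ca < Na.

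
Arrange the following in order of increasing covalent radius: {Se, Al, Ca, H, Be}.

H < Be < Se < Al < Ca

H is in period 1, group 1; Be is in period 2, group 2; Al is in period 3, group 13; Ca is in period 4, group 2; Se is in period 4, group 16.
Radius decreases left→right (rising Z_eff, same n) and increases top→bottom (higher n).
Here both period and group differ, so the two effects have to be weighed against each other.
Be > H: period and group pull opposite ways; the down-group shift dominates (102 vs 32 pm).
Se > Be: the two effects oppose for this pair; the down-group effect wins (116 vs 102 pm).
Al > Se: period and group pull opposite ways; the across-period shift dominates (126 vs 116 pm).
Ca > Al: both effects reinforce here, so Ca is clearly the larger of the two.
Tabulated atomic radius (pm): H 32, Be 102, Al 126, Ca 171, Se 116.
So from smallest to largest: H < Be < Se < Al < Ca.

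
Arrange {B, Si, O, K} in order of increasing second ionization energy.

Si < B < K < O

IE_2 is the cost of taking one more electron from the +1 cation: B⁺ still has 2 valence electrons; Si⁺ still has 3 valence electrons; O⁺ still has 5 valence electrons; K⁺ is the bare [Ar] core.
Usually core removal costs more than valence removal, but here the competition is close: a tightly held n=2 valence electron can cost more to remove than an n=3 core electron, so the actual values have to decide it.
Valence configurations: B⁺ [He]2s², Si⁺ [Ne]3s²3p¹, O⁺ [He]2s²2p³.
Tabulated IE_2 (kJ/mol): B 2427, Si 1577, O 3388, K 3052.
Overall IE_2 order: Si < B < K < O.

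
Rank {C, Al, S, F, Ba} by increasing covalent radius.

C is in period 2, group 14; F is in period 2, group 17; Al is in period 3, group 13; S is in period 3, group 16; Ba is in period 6, group 2.
Atomic radius shrinks across a period as nuclear charge pulls the same shell inward, and grows down a group as new shells are added.
Neither a single period nor a single group — weigh both effects.
C > F: C lies to the left of F in period 2, so the across-period effect alone puts C larger.
S > C: period and group pull opposite ways; the down-group shift dominates (103 vs 75 pm).
Al > S: both are in period 3; the period trend gives Al the larger value.
Ba > Al: both effects reinforce here, so Ba is clearly the larger of the two.
Tabulated atomic radius (pm): C 75, F 64, Al 126, S 103, Ba 196.
So from smallest to largest: F < C < S < Al < Ba.

F, C, S, Al, Ba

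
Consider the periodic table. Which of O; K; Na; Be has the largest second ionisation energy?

IE_2 is the cost of taking one more electron from the +1 cation: O⁺ still has 5 valence electrons; K⁺ is the bare [Ar] core; Na⁺ is the bare [Ne] core; Be⁺ still has 1 valence electron.
Usually core removal costs more than valence removal, but here the competition is close: a tightly held n=2 valence electron can cost more to remove than an n=3 core electron, so the actual values have to decide it.
Valence configurations: O⁺ [He]2s²2p³, Be⁺ [He]2s¹.
Approximate IE_2 values (kJ/mol): O 3388, K 3052, Na 4562, Be 1757.
So the second ionization energies run Be < K < O < Na.

Na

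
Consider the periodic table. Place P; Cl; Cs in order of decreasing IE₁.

Cl, P, Cs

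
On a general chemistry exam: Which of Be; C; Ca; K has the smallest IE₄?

K

After 3 electrons have been removed, what remains? Be³⁺ is already 1 electron into the core; C³⁺ still has 1 valence electron; Ca³⁺ is already 1 electron into the core; K³⁺ is already 2 electrons into the core.
Usually core removal costs more than valence removal, but here the competition is close: a tightly held n=2 valence electron can cost more to remove than an n=3 core electron, so the actual values have to decide it.
The numbers (kJ/mol): Be 21007, C 6223, Ca 6491, K 5877.
So the fourth ionization energies run K < C < Ca < Be.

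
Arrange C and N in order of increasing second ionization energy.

C, N

Consider each +1 ion: C⁺ still has 3 valence electrons; N⁺ still has 4 valence electrons.
All are still removing valence electrons, so compare the +1 ions as you would atoms: IE_2 generally rises across a period (higher Z_eff) and falls down a group (larger shell), subject to the usual subshell exceptions.
Valence configurations: C⁺ [He]2s²2p¹, N⁺ [He]2s²2p².
The numbers (kJ/mol): C 2353, N 2856.
Putting it together, IE_2: C < N.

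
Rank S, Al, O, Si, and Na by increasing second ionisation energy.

The second ionization energy removes an electron from the +1 ion. For each element: S⁺ still has 5 valence electrons; Al⁺ still has 2 valence electrons; O⁺ still has 5 valence electrons; Si⁺ still has 3 valence electrons; Na⁺ is the bare [Ne] core.
Breaking into a closed-shell core is much more expensive than removing a leftover valence electron — Na has the largest IE_2 here.
Valence configurations: S⁺ [Ne]3s²3p³, Al⁺ [Ne]3s², O⁺ [He]2s²2p³, Si⁺ [Ne]3s²3p¹.
Si⁺ loses a lone 3p electron whereas Al⁺ must break into a filled 3s² pair, so IE_2(Al) > IE_2(Si) even though Si has the higher nuclear charge.
Approximate IE_2 values (kJ/mol): S 2252, Al 1817, O 3388, Si 1577, Na 4562.
Putting it together, IE_2: Si < Al < S < O < Na.

Si < Al < S < O < Na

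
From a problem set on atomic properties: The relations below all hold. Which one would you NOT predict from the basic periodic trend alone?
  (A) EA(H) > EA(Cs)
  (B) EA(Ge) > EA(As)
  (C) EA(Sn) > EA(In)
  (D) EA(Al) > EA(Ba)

(B)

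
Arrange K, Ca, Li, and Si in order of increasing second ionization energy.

After 1 electron has been removed, what remains? K⁺ is the bare [Ar] core; Ca⁺ still has 1 valence electron; Li⁺ is the bare [He] core; Si⁺ still has 3 valence electrons.
Core electrons are held far more tightly than valence electrons, so K and Li top the IE_2 order.
Valence configurations: Ca⁺ [Ar]4s¹, Si⁺ [Ne]3s²3p¹.
Tabulated IE_2 (kJ/mol): K 3052, Ca 1145, Li 7298, Si 1577.
Hence IE_2: Ca < Si < K < Li.

Ca, Si, K, Li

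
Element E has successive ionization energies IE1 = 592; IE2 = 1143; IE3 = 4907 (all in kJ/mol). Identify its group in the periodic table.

Group 2

Look for the largest jump between consecutive ionization energies: IE3/IE2 ≈ 4.3, far larger than any earlier ratio.
That jump marks the point where a core electron is being removed. So the atom has 2 valence electrons.
A main-group element with 2 valence electrons is in group 2.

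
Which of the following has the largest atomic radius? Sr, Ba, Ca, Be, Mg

Be is in period 2, group 2; Mg is in period 3, group 2; Ca is in period 4, group 2; Sr is in period 5, group 2; Ba is in period 6, group 2.
Atomic radius shrinks across a period as nuclear charge pulls the same shell inward, and grows down a group as new shells are added.
All are in group 2, so atomic radius increases down the group.
The largest atomic radius among these belongs to Ba.

Ba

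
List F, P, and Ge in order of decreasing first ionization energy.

F > P > Ge

F is in period 2, group 17; P is in period 3, group 15; Ge is in period 4, group 14.
Across a period the outer electron is held more tightly (higher IE₁); down a group it sits in a higher shell, more shielded, and comes off more easily.
Here both period and group differ, so the two effects have to be weighed against each other.
P > Ge: both effects reinforce here, so P is clearly the higher of the two.
F > P: relative to P, both the across-period and down-group shifts push F's first ionization energy up.
Tabulated first ionization energy (kJ/mol): F 1681, P 1012, Ge 762.
So from highest to lowest: F > P > Ge.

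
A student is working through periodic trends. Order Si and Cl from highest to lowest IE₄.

Cl, Si

The fourth ionization energy removes an electron from the +3 ion. For each element: Si³⁺ still has 1 valence electron; Cl³⁺ still has 4 valence electrons.
All are still removing valence electrons, so compare the +3 ions as you would atoms: IE_4 generally rises across a period (higher Z_eff) and falls down a group (larger shell), subject to the usual subshell exceptions.
Valence configurations: Si³⁺ [Ne]3s¹, Cl³⁺ [Ne]3s²3p².
Approximate IE_4 values (kJ/mol): Si 4356, Cl 5159.
So the fourth ionization energies run Si < Cl.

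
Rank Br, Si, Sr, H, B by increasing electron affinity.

Sr < B < H < Si < Br

Electron affinity generally becomes more exothermic across a period toward the halogens and less exothermic down a group.
Neither a single period nor a single group — weigh both effects.
B > Sr: relative to Sr, both the across-period and down-group shifts push B's electron affinity up.
H > B: the two effects oppose for this pair; the down-group effect wins (73 vs 27 kJ/mol).
Si > H: period and group pull opposite ways; the across-period shift dominates (134 vs 73 kJ/mol).
Br > Si: period and group pull opposite ways; the across-period shift dominates (325 vs 134 kJ/mol).
Approximate values (kJ/mol): H 73, B 27, Si 134, Br 325, Sr 5.
So from lowest to highest: Sr < B < H < Si < Br.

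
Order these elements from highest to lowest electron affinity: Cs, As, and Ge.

Ge, As, Cs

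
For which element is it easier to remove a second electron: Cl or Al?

Consider each +1 ion: Cl⁺ still has 6 valence electrons; Al⁺ still has 2 valence electrons.
All are still removing valence electrons, so compare the +1 ions as you would atoms: IE_2 generally rises across a period (higher Z_eff) and falls down a group (larger shell), subject to the usual subshell exceptions.
Valence configurations: Cl⁺ [Ne]3s²3p⁴, Al⁺ [Ne]3s².
The numbers (kJ/mol): Cl 2298, Al 1817.
Putting it together, IE_2: Al < Cl.

Al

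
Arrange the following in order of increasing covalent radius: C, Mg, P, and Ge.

C, P, Ge, Mg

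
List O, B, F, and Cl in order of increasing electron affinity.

B is in period 2, group 13; O is in period 2, group 16; F is in period 2, group 17; Cl is in period 3, group 17.
Adding an electron releases more energy for atoms nearer the top right (short of the noble gases).
Neither a single period nor a single group — weigh both effects.
O > B: O lies to the right of B in period 2, so the across-period effect alone puts O higher.
F > O: F lies to the right of O in period 2, so the across-period effect alone puts F higher.
Cl > F: this pair runs against the simple trend — see the exception note.
Note the exception: Cl has a higher electron affinity than F, contrary to the simple trend — F's small 2p subshell makes the incoming electron feel strong e⁻–e⁻ repulsion, so Cl actually releases more energy on gaining an electron.
Tabulated electron affinity (kJ/mol): B 27, O 141, F 328, Cl 349.
So from lowest to highest: B < O < F < Cl.

B < O < F < Cl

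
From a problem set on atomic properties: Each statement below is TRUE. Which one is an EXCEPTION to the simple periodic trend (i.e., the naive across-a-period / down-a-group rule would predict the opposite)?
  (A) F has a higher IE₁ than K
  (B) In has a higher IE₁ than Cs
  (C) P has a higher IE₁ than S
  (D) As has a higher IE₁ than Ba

(C)

The general trend: IE₁ increases across a period and decreases down a group.
(A) F (period 2, group 17) vs K (period 4, group 1): the stated order agrees with the simple trend.
(B) In (period 5, group 13) vs Cs (period 6, group 1): the stated order agrees with the simple trend.
(C) P (period 3, group 15) vs S (period 3, group 16): the stated order contradicts the simple trend.
(D) As (period 4, group 15) vs Ba (period 6, group 2): the stated order agrees with the simple trend.
The exception is (C): S (3p⁴) ionizes more easily than half-filled P (3p³) because the paired 3p electron in S is pushed out by e⁻–e⁻ repulsion.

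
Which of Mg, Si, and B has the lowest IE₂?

After 1 electron has been removed, what remains? Mg⁺ still has 1 valence electron; Si⁺ still has 3 valence electrons; B⁺ still has 2 valence electrons.
All are still removing valence electrons, so compare the +1 ions as you would atoms: IE_2 generally rises across a period (higher Z_eff) and falls down a group (larger shell), subject to the usual subshell exceptions.
Valence configurations: Mg⁺ [Ne]3s¹, Si⁺ [Ne]3s²3p¹, B⁺ [He]2s².
The numbers (kJ/mol): Mg 1451, Si 1577, B 2427.
Overall IE_2 order: Mg < Si < B.

Mg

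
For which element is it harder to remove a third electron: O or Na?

Na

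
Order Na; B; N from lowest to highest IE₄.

N < Na < B

The fourth ionization energy removes an electron from the +3 ion. For each element: Na³⁺ is already 2 electrons into the core; B³⁺ is the bare [He] core; N³⁺ still has 2 valence electrons.
Pulling an electron out of a noble-gas core costs far more than removing a remaining valence electron, so Na and B sit at the high end of IE_4.
Tabulated IE_4 (kJ/mol): Na 9543, B 25026, N 7475.
Overall IE_4 order: N < Na < B.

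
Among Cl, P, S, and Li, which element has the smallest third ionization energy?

IE_3 is the cost of taking one more electron from the +2 cation: Cl²⁺ still has 5 valence electrons; P²⁺ still has 3 valence electrons; S²⁺ still has 4 valence electrons; Li²⁺ is already 1 electron into the core.
Core electrons are held far more tightly than valence electrons, so Li tops the IE_3 order.
Valence configurations: Cl²⁺ [Ne]3s²3p³, P²⁺ [Ne]3s²3p¹, S²⁺ [Ne]3s²3p².
Tabulated IE_3 (kJ/mol): Cl 3822, P 2914, S 3357, Li 11815.
Hence IE_3: P < S < Cl < Li.

P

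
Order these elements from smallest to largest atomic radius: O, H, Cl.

Atomic radius shrinks across a period as nuclear charge pulls the same shell inward, and grows down a group as new shells are added.
Neither a single period nor a single group — weigh both effects.
O > H: the two effects oppose for this pair; the down-group effect wins (63 vs 32 pm).
Cl > O: the two effects oppose for this pair; the down-group effect wins (99 vs 63 pm).
For reference (pm): H 32, O 63, Cl 99.
So from smallest to largest: H < O < Cl.

H < O < Cl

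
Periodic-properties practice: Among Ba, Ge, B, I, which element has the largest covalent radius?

Across a period the added protons contract the valence shell; down a group each new principal shell makes the atom larger.
These span different periods and groups, so the two trends combine.
Ge > B: period and group pull opposite ways; the down-group shift dominates (121 vs 85 pm).
I > Ge: period and group pull opposite ways; the down-group shift dominates (133 vs 121 pm).
Ba > I: relative to I, both the across-period and down-group shifts push Ba's atomic radius up.
Approximate values (pm): B 85, Ge 121, I 133, Ba 196.
The largest covalent radius among these belongs to Ba.

Ba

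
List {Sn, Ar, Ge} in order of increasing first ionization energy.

Sn < Ge < Ar

Ar is in period 3, group 18; Ge is in period 4, group 14; Sn is in period 5, group 14.
Removing the outermost electron gets harder across a period and easier down a group.
Here both period and group differ, so the two effects have to be weighed against each other.
Ge > Sn: they share group 14; the group trend gives Ge the larger value.
Ar > Ge: both effects reinforce here, so Ar is clearly the higher of the two.
For reference (kJ/mol): Ar 1521, Ge 762, Sn 709.
So from lowest to highest: Sn < Ge < Ar.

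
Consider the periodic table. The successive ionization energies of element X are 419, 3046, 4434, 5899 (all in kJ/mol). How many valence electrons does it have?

Look for the largest jump between consecutive ionization energies: IE2/IE1 ≈ 7.3, far larger than any earlier ratio.
That jump marks the point where a core electron is being removed. So the atom has 1 valence electron.

1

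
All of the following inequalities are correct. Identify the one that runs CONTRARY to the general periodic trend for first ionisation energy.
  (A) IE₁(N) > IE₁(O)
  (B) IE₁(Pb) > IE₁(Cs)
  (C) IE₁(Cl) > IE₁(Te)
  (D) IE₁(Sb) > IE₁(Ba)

(A)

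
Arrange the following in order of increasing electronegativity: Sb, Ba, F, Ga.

F is in period 2, group 17; Ga is in period 4, group 13; Sb is in period 5, group 15; Ba is in period 6, group 2.
Electronegativity increases across a period and decreases down a group, tracking effective nuclear charge and atomic size.
These span different periods and groups, so the two trends combine.
Ga > Ba: both effects reinforce here, so Ga is clearly the higher of the two.
Sb > Ga: the two effects oppose for this pair; the across-period effect wins (2.05 vs 1.81).
F > Sb: relative to Sb, both the across-period and down-group shifts push F's electronegativity up.
For reference (Pauling): F 3.98, Ga 1.81, Sb 2.05, Ba 0.89.
So from lowest to highest: Ba < Ga < Sb < F.

Ba < Ga < Sb < F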